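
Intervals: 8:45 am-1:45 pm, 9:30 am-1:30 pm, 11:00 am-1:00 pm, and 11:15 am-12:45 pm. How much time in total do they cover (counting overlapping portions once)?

5 h

Merged: 8:45 am–1:45 pm.
Length: 5 h.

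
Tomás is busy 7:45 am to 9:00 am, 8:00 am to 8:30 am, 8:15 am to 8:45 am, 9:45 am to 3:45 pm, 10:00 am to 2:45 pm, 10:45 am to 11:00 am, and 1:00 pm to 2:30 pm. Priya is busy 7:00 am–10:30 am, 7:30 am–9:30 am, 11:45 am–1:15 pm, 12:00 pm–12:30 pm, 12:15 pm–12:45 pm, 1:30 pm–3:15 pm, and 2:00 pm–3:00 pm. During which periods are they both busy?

7:45 am–9:00 am, 9:45 am–10:30 am, 11:45 am–1:15 pm, 1:30 pm–3:15 pm

A, merged: 7:45 am–9:00 am, 9:45 am–3:45 pm.
B, merged: 7:00 am–10:30 am, 11:45 am–1:15 pm, 1:30 pm–3:15 pm.
7:45 am–9:00 am ∩ B → 7:45 am–9:00 am.
9:45 am–3:45 pm ∩ B → 9:45 am–10:30 am, 11:45 am–1:15 pm, 1:30 pm–3:15 pm.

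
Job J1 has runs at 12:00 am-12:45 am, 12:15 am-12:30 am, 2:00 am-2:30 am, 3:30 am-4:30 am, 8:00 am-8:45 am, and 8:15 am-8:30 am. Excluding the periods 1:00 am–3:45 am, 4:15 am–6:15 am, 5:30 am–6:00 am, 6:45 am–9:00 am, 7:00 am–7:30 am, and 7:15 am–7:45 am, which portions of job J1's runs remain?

A, merged: 12:00 am–12:45 am, 2:00 am–2:30 am, 3:30 am–4:30 am, 8:00 am–8:45 am.
B, merged: 1:00 am–3:45 am, 4:15 am–6:15 am, 6:45 am–9:00 am.
12:00 am–12:45 am: nothing removed.
2:00 am–2:30 am: entirely removed.
3:30 am–4:30 am \ B = 3:45 am–4:15 am.
8:00 am–8:45 am: entirely removed.

12:00 am–12:45 am, 3:45 am–4:15 am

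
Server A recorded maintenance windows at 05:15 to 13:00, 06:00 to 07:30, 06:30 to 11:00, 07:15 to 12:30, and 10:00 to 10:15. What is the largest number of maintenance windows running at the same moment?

Sweep endpoints in order; track running count of active intervals.
Peak of 4 reached at 07:15.

4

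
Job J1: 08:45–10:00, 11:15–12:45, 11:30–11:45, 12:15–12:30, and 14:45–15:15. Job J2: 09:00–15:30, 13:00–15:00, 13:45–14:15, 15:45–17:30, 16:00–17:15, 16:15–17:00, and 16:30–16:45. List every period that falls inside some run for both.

A, merged: 08:45–10:00, 11:15–12:45, 14:45–15:15.
B, merged: 09:00–15:30, 15:45–17:30.
08:45–10:00 overlaps B on 09:00–10:00.
11:15–12:45 overlaps B on 11:15–12:45.
14:45–15:15 overlaps B on 14:45–15:15.

09:00–10:00, 11:15–12:45, 14:45–15:15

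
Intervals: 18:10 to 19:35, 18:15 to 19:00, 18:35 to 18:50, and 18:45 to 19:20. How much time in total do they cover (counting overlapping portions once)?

1 h 25 min

Merged: 18:10–19:35.
Length: 1 h 25 min.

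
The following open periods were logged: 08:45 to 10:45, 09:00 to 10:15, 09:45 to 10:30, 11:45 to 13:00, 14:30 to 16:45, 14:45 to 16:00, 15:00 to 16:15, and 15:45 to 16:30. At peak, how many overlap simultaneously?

Walk the sorted start/end points keeping a running depth.
The depth first hits 4 at 15:45.

4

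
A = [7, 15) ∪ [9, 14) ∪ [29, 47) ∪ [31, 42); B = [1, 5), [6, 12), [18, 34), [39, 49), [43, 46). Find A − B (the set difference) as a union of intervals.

First set merges to [7, 15), [29, 47).
Second set merges to [1, 5), [6, 12), [18, 34), [39, 49).
[7, 15) with B removed leaves [12, 15).
[29, 47) with B removed leaves [34, 39).

[12, 15) ∪ [34, 39)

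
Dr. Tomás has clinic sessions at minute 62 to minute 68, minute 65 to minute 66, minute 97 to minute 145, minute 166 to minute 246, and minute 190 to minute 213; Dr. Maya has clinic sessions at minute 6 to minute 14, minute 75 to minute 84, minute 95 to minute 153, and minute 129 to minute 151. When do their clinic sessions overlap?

minute 97 to minute 145

A, merged: minute 62 to minute 68, minute 97 to minute 145, minute 166 to minute 246.
B, merged: minute 6 to minute 14, minute 75 to minute 84, minute 95 to minute 153.
minute 62 to minute 68 falls entirely outside B.
minute 97 to minute 145 overlaps B on minute 97 to minute 145.
minute 166 to minute 246 falls entirely outside B.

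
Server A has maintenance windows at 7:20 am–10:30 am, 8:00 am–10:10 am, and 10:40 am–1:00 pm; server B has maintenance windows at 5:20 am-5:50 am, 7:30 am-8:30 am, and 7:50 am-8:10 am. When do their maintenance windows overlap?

Merge the first list: 7:20 am–10:30 am, 10:40 am–1:00 pm.
Merge the second list: 5:20 am–5:50 am, 7:30 am–8:30 am.
7:20 am–10:30 am meets the second set on 7:30 am–8:30 am.
10:40 am–1:00 pm: no overlap with the second set.

7:30 am–8:30 am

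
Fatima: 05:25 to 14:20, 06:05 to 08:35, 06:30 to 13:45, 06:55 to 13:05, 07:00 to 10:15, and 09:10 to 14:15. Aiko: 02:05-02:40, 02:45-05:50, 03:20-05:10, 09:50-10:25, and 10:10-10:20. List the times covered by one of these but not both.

A, merged: 05:25-14:20.
B, merged: 02:05-02:40, 02:45-05:50, 09:50-10:25.
A \ B = 05:50-09:50, 10:25-14:20.
B \ A = 02:05-02:40, 02:45-05:25.
Union of the two gives the symmetric difference.

02:05-02:40, 02:45-05:25, 05:50-09:50, 10:25-14:20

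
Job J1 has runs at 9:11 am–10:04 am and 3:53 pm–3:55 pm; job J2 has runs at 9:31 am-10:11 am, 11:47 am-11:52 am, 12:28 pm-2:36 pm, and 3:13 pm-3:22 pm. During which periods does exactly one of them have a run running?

A but not B: 9:11 am–9:31 am, 3:53 pm–3:55 pm.
B but not A: 10:04 am–10:11 am, 11:47 am–11:52 am, 12:28 pm–2:36 pm, 3:13 pm–3:22 pm.
Combining gives A △ B.

9:11 am–9:31 am, 10:04 am–10:11 am, 11:47 am–11:52 am, 12:28 pm–2:36 pm, 3:13 pm–3:22 pm, 3:53 pm–3:55 pm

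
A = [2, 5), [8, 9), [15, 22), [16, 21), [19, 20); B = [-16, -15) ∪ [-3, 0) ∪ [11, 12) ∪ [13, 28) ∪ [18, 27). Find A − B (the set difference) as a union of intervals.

[2, 5) ∪ [8, 9)

A, merged: [2, 5), [8, 9), [15, 22).
B, merged: [-16, -15), [-3, 0), [11, 12), [13, 28).
[2, 5): nothing removed.
[8, 9): nothing removed.
[15, 22): entirely removed.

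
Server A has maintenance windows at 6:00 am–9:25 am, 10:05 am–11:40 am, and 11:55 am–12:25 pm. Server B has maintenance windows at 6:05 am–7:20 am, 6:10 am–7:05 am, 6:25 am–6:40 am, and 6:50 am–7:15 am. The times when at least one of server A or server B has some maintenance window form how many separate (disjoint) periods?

3

B, merged: 6:05 am-7:20 am.
A ∪ B = 6:00 am-9:25 am, 10:05 am-11:40 am, 11:55 am-12:25 pm.
That is 3 disjoint pieces.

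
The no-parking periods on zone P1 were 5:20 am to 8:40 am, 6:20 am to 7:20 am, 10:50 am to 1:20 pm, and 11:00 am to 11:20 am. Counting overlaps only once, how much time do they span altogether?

5 h 50 min

Merged: 5:20 am–8:40 am, 10:50 am–1:20 pm.
Lengths: 3 h 20 min + 2 h 30 min = 5 h 50 min.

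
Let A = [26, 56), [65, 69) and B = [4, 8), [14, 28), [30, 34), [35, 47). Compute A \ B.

[26, 56) minus B → [28, 30), [34, 35), [47, 56).
[65, 69): no B overlap → unchanged.

[28, 30) ∪ [34, 35) ∪ [47, 56) ∪ [65, 69)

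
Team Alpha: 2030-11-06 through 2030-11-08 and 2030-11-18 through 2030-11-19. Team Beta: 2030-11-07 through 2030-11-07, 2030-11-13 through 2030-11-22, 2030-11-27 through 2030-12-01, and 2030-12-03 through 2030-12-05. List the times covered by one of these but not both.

A but not B: 2030-11-06 through 2030-11-06, 2030-11-08 through 2030-11-08.
B but not A: 2030-11-13 through 2030-11-17, 2030-11-20 through 2030-11-22, 2030-11-27 through 2030-12-01, 2030-12-03 through 2030-12-05.
Combining gives A △ B.

2030-11-06 through 2030-11-06, 2030-11-08 through 2030-11-08, 2030-11-13 through 2030-11-17, 2030-11-20 through 2030-11-22, 2030-11-27 through 2030-12-01, 2030-12-03 through 2030-12-05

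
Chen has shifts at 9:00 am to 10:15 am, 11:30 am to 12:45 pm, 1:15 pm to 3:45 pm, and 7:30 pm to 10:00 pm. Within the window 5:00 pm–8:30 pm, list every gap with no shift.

5:00 pm-7:30 pm

The merged coverage is 9:00 am-10:15 am, 11:30 am-12:45 pm, 1:15 pm-3:45 pm, 7:30 pm-10:00 pm.
Complement within 5:00 pm-8:30 pm: 5:00 pm-7:30 pm.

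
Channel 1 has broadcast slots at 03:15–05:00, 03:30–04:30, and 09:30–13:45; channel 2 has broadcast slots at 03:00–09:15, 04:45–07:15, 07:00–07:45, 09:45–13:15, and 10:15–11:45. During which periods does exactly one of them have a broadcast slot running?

A, merged: 03:15-05:00, 09:30-13:45.
B, merged: 03:00-09:15, 09:45-13:15.
A \ B = 09:30-09:45, 13:15-13:45.
B \ A = 03:00-03:15, 05:00-09:15.
Union of the two gives the symmetric difference.

03:00-03:15, 05:00-09:15, 09:30-09:45, 13:15-13:45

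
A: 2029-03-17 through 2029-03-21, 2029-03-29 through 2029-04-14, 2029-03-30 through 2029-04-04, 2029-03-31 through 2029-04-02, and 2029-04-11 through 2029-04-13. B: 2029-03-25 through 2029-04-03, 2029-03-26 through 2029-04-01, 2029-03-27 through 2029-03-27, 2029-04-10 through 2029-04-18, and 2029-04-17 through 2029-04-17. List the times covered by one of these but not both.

2029-03-17 through 2029-03-21, 2029-03-25 through 2029-03-28, 2029-04-04 through 2029-04-09, 2029-04-15 through 2029-04-18

A, merged: 2029-03-17 through 2029-03-21, 2029-03-29 through 2029-04-14.
B, merged: 2029-03-25 through 2029-04-03, 2029-04-10 through 2029-04-18.
A \ B = 2029-03-17 through 2029-03-21, 2029-04-04 through 2029-04-09.
B \ A = 2029-03-25 through 2029-03-28, 2029-04-15 through 2029-04-18.
Union of the two gives the symmetric difference.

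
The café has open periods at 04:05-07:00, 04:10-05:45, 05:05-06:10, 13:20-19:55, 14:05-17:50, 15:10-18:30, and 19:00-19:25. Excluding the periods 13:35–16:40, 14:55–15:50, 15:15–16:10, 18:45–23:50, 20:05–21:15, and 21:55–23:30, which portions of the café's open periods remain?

04:05–07:00, 13:20–13:35, 16:40–18:45

Merge the first list: 04:05–07:00, 13:20–19:55.
Merge the second list: 13:35–16:40, 18:45–23:50.
04:05–07:00 is untouched.
13:20–19:55 with B removed leaves 13:20–13:35, 16:40–18:45.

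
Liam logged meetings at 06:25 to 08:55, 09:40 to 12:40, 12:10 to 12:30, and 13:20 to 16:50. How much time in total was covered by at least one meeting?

Merged: 06:25–08:55, 09:40–12:40, 13:20–16:50.
Lengths: 2 h 30 min + 3 h + 3 h 30 min = 9 h.

9 h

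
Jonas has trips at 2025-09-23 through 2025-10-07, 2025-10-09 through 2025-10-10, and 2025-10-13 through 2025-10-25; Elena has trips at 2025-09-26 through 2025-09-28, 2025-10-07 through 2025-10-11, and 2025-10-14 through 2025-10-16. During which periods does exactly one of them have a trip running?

Only in the first: 2025-09-23 through 2025-09-25, 2025-09-29 through 2025-10-06, 2025-10-13 through 2025-10-13, 2025-10-17 through 2025-10-25.
Only in the second: 2025-10-08 through 2025-10-08, 2025-10-11 through 2025-10-11.
Together these are the periods covered by exactly one.

2025-09-23 through 2025-09-25, 2025-09-29 through 2025-10-06, 2025-10-08 through 2025-10-08, 2025-10-11 through 2025-10-11, 2025-10-13 through 2025-10-13, 2025-10-17 through 2025-10-25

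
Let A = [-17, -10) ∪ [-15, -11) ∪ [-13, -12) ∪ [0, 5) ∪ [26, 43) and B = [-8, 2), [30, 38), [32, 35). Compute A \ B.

[-17, -10) ∪ [2, 5) ∪ [26, 30) ∪ [38, 43)

First set merges to [-17, -10), [0, 5), [26, 43).
Second set merges to [-8, 2), [30, 38).
[-17, -10) is untouched.
[0, 5) with B removed leaves [2, 5).
[26, 43) with B removed leaves [26, 30), [38, 43).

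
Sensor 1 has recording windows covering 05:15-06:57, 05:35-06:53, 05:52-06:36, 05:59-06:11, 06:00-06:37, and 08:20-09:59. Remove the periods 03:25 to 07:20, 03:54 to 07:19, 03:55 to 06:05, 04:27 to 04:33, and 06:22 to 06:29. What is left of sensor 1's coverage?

Merge the first list: 05:15–06:57, 08:20–09:59.
Merge the second list: 03:25–07:20.
05:15–06:57 lies entirely inside B → drops out.
08:20–09:59 is untouched.

08:20–09:59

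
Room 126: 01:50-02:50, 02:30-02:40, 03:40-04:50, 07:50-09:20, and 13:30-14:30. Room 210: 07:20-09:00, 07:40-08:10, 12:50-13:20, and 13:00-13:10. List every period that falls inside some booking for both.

Merge the first list: 01:50-02:50, 03:40-04:50, 07:50-09:20, 13:30-14:30.
Merge the second list: 07:20-09:00, 12:50-13:20.
01:50-02:50 meets no B interval.
03:40-04:50 meets no B interval.
07:50-09:20 ∩ B → 07:50-09:00.
13:30-14:30 meets no B interval.

07:50-09:00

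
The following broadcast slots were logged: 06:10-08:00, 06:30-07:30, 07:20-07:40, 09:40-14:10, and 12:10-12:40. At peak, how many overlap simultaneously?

3

At 07:20, 3 of the intervals are simultaneously active.
No point has more.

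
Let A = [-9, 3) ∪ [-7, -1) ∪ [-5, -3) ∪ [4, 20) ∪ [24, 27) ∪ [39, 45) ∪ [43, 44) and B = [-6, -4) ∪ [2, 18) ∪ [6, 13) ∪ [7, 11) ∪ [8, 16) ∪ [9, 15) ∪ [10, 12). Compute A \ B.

[-9, -6) ∪ [-4, 2) ∪ [18, 20) ∪ [24, 27) ∪ [39, 45)

Merge the first list: [-9, 3), [4, 20), [24, 27), [39, 45).
Merge the second list: [-6, -4), [2, 18).
[-9, 3) \ B = [-9, -6), [-4, 2).
[4, 20) \ B = [18, 20).
[24, 27): nothing removed.
[39, 45): nothing removed.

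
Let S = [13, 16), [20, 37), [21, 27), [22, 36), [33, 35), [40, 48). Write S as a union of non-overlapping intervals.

[13, 16) ∪ [20, 37) ∪ [40, 48)

[20, 37) is disjoint → start new block.
[21, 27) overlaps/touches [20, 37) → extend to [20, 37).
[22, 36) overlaps/touches [20, 37) → extend to [20, 37).
[33, 35) overlaps/touches [20, 37) → extend to [20, 37).
[40, 48) is disjoint → start new block.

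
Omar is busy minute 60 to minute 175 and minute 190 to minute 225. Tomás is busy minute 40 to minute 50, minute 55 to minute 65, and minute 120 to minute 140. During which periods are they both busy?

minute 60 to minute 175 overlaps B on minute 60 to minute 65, minute 120 to minute 140.
minute 190 to minute 225 falls entirely outside B.

minute 60 to minute 65, minute 120 to minute 140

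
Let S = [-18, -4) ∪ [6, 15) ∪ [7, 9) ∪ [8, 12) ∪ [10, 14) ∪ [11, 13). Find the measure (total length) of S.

Merged: [-18, -4), [6, 15).
Lengths: 14 + 9 = 23.

23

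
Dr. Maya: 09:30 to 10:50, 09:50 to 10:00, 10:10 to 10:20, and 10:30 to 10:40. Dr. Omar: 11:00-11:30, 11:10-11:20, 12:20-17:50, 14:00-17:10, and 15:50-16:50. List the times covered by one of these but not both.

Merge the first list: 09:30-10:50.
Merge the second list: 11:00-11:30, 12:20-17:50.
Only in the first: 09:30-10:50.
Only in the second: 11:00-11:30, 12:20-17:50.
Together these are the periods covered by exactly one.

09:30-10:50, 11:00-11:30, 12:20-17:50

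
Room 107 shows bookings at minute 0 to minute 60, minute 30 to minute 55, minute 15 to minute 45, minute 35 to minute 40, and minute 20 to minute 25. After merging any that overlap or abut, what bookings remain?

minute 0 to minute 60

Sort by start: minute 0 to minute 60, minute 15 to minute 45, minute 20 to minute 25, minute 30 to minute 55, minute 35 to minute 40.
minute 15 to minute 45 overlaps/touches minute 0 to minute 60 → extend to minute 0 to minute 60.
minute 20 to minute 25 overlaps/touches minute 0 to minute 60 → extend to minute 0 to minute 60.
minute 30 to minute 55 overlaps/touches minute 0 to minute 60 → extend to minute 0 to minute 60.
minute 35 to minute 40 overlaps/touches minute 0 to minute 60 → extend to minute 0 to minute 60.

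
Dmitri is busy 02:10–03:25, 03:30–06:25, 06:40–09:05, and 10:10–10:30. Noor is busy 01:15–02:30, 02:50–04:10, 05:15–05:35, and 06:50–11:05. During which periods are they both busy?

02:10–03:25 overlaps B on 02:10–02:30, 02:50–03:25.
03:30–06:25 overlaps B on 03:30–04:10, 05:15–05:35.
06:40–09:05 overlaps B on 06:50–09:05.
10:10–10:30 overlaps B on 10:10–10:30.

02:10–02:30, 02:50–03:25, 03:30–04:10, 05:15–05:35, 06:50–09:05, 10:10–10:30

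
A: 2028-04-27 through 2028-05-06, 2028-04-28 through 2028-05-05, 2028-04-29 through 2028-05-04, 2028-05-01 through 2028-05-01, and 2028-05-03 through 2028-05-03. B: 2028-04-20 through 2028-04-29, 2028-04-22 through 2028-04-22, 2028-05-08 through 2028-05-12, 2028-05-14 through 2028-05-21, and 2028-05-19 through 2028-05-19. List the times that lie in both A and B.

A, merged: 2028-04-27 through 2028-05-06.
B, merged: 2028-04-20 through 2028-04-29, 2028-05-08 through 2028-05-12, 2028-05-14 through 2028-05-21.
2028-04-27 through 2028-05-06 ∩ B → 2028-04-27 through 2028-04-29.

2028-04-27 through 2028-04-29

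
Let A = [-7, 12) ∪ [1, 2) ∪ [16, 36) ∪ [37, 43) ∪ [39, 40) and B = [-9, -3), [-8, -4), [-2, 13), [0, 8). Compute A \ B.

Merge the first list: [-7, 12), [16, 36), [37, 43).
Merge the second list: [-9, -3), [-2, 13).
[-7, 12) \ B = [-3, -2).
[16, 36): nothing removed.
[37, 43): nothing removed.

[-3, -2) ∪ [16, 36) ∪ [37, 43)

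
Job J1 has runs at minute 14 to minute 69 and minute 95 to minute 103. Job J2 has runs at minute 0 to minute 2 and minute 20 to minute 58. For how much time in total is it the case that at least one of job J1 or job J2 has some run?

A ∪ B = minute 0 to minute 2, minute 14 to minute 69, minute 95 to minute 103.
Total: 2 minutes + 55 minutes + 8 minutes = 65 minutes.

65 minutes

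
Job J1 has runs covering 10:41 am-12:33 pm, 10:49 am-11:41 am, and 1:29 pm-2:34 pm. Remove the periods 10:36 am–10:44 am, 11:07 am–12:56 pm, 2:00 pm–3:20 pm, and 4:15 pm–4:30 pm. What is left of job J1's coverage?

Merge the first list: 10:41 am–12:33 pm, 1:29 pm–2:34 pm.
10:41 am–12:33 pm \ B = 10:44 am–11:07 am.
1:29 pm–2:34 pm \ B = 1:29 pm–2:00 pm.

10:44 am–11:07 am, 1:29 pm–2:00 pm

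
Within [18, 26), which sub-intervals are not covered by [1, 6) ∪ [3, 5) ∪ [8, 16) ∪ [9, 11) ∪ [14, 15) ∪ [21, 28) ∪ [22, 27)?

[18, 21)

After merging, the occupied span is [1, 6), [8, 16), [21, 28).
Gaps within [18, 26): [18, 21).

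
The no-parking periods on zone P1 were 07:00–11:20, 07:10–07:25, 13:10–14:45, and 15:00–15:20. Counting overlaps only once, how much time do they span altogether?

6 h 15 min

Merged: 07:00-11:20, 13:10-14:45, 15:00-15:20.
Lengths: 4 h 20 min + 1 h 35 min + 20 min = 6 h 15 min.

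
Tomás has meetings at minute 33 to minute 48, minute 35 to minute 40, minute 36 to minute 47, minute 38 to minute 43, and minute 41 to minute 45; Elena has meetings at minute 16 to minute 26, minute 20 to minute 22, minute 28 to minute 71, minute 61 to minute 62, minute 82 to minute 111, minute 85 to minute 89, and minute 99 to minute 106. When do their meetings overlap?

A, merged: minute 33 to minute 48.
B, merged: minute 16 to minute 26, minute 28 to minute 71, minute 82 to minute 111.
minute 33 to minute 48 ∩ B → minute 33 to minute 48.

minute 33 to minute 48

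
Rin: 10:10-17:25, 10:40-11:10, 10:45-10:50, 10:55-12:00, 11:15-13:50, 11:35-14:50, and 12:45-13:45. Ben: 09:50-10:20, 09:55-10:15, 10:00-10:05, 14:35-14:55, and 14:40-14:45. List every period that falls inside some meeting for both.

10:10–10:20, 14:35–14:55

First set merges to 10:10–17:25.
Second set merges to 09:50–10:20, 14:35–14:55.
10:10–17:25 overlaps B on 10:10–10:20, 14:35–14:55.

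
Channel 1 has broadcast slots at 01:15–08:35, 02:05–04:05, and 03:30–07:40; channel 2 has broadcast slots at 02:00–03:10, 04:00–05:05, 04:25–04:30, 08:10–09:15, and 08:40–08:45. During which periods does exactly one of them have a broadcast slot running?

Merge the first list: 01:15–08:35.
Merge the second list: 02:00–03:10, 04:00–05:05, 08:10–09:15.
Only in the first: 01:15–02:00, 03:10–04:00, 05:05–08:10.
Only in the second: 08:35–09:15.
Together these are the periods covered by exactly one.

01:15–02:00, 03:10–04:00, 05:05–08:10, 08:35–09:15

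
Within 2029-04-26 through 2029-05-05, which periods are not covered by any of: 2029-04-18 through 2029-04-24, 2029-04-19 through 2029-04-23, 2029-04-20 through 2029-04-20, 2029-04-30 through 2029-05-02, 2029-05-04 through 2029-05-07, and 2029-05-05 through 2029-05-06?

2029-04-26 through 2029-04-29, 2029-05-03 through 2029-05-03

After merging, the occupied span is 2029-04-18 through 2029-04-24, 2029-04-30 through 2029-05-02, 2029-05-04 through 2029-05-07.
Uncovered inside 2029-04-26 through 2029-05-05: 2029-04-26 through 2029-04-29, 2029-05-03 through 2029-05-03.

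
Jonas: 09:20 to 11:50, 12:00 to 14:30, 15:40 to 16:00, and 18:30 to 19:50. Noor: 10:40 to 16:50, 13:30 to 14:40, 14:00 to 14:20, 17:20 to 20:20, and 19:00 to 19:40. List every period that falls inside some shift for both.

Merge the second list: 10:40–16:50, 17:20–20:20.
09:20–11:50 meets the second set on 10:40–11:50.
12:00–14:30 meets the second set on 12:00–14:30.
15:40–16:00 meets the second set on 15:40–16:00.
18:30–19:50 meets the second set on 18:30–19:50.

10:40–11:50, 12:00–14:30, 15:40–16:00, 18:30–19:50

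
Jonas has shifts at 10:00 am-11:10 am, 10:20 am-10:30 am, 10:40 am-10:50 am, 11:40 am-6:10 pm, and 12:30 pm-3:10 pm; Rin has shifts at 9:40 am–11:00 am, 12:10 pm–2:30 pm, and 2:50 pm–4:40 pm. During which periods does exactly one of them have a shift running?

9:40 am–10:00 am, 11:00 am–11:10 am, 11:40 am–12:10 pm, 2:30 pm–2:50 pm, 4:40 pm–6:10 pm

Merge the first list: 10:00 am–11:10 am, 11:40 am–6:10 pm.
A but not B: 11:00 am–11:10 am, 11:40 am–12:10 pm, 2:30 pm–2:50 pm, 4:40 pm–6:10 pm.
B but not A: 9:40 am–10:00 am.
Combining gives A △ B.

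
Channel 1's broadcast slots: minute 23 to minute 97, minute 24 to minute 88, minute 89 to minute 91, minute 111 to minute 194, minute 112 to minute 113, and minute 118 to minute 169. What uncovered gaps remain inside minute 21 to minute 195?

Covered (merged): minute 23 to minute 97, minute 111 to minute 194.
Gaps within minute 21 to minute 195: minute 21 to minute 23, minute 97 to minute 111, minute 194 to minute 195.

minute 21 to minute 23, minute 97 to minute 111, minute 194 to minute 195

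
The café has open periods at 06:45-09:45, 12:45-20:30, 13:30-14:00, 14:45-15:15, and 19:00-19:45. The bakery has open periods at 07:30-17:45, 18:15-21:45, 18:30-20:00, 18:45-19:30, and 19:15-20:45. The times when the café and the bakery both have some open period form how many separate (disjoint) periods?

3

First set merges to 06:45-09:45, 12:45-20:30.
Second set merges to 07:30-17:45, 18:15-21:45.
A ∩ B = 07:30-09:45, 12:45-17:45, 18:15-20:30.
That is 3 disjoint pieces.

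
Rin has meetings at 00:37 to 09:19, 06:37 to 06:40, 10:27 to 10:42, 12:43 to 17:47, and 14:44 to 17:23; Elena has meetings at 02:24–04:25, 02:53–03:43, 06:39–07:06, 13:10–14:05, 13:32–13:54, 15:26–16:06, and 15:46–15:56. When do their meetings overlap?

02:24–04:25, 06:39–07:06, 13:10–14:05, 15:26–16:06

First set merges to 00:37–09:19, 10:27–10:42, 12:43–17:47.
Second set merges to 02:24–04:25, 06:39–07:06, 13:10–14:05, 15:26–16:06.
00:37–09:19 ∩ B → 02:24–04:25, 06:39–07:06.
10:27–10:42 meets no B interval.
12:43–17:47 ∩ B → 13:10–14:05, 15:26–16:06.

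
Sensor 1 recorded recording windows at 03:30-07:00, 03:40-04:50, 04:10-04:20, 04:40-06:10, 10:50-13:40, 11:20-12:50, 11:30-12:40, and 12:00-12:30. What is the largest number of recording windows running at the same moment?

4

Sweep endpoints in order; track running count of active intervals.
Peak of 4 reached at 12:00.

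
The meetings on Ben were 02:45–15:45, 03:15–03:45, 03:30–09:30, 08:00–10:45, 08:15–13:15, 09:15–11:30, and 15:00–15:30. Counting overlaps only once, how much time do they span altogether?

Merged: 02:45–15:45.
Length: 13 h.

13 h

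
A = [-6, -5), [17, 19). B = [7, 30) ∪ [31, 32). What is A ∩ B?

[17, 19)

[-6, -5): no overlap with the second set.
[17, 19) meets the second set on [17, 19).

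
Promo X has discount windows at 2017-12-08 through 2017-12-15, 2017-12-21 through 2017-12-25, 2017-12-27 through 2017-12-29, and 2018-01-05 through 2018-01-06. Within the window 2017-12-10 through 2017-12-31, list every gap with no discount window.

After merging, the occupied span is 2017-12-08 through 2017-12-15, 2017-12-21 through 2017-12-25, 2017-12-27 through 2017-12-29, 2018-01-05 through 2018-01-06.
Uncovered inside 2017-12-10 through 2017-12-31: 2017-12-16 through 2017-12-20, 2017-12-26 through 2017-12-26, 2017-12-30 through 2017-12-31.

2017-12-16 through 2017-12-20, 2017-12-26 through 2017-12-26, 2017-12-30 through 2017-12-31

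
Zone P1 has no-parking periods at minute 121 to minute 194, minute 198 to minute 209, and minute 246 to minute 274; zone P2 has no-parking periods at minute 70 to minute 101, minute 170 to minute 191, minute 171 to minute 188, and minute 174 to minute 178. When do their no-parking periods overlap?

minute 170 to minute 191

B, merged: minute 70 to minute 101, minute 170 to minute 191.
minute 121 to minute 194 meets the second set on minute 170 to minute 191.
minute 198 to minute 209: no overlap with the second set.
minute 246 to minute 274: no overlap with the second set.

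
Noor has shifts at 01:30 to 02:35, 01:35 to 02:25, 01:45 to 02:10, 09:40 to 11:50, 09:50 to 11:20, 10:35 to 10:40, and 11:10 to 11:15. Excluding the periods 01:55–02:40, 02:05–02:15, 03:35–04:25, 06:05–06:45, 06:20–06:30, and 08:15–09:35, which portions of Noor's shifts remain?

A, merged: 01:30–02:35, 09:40–11:50.
B, merged: 01:55–02:40, 03:35–04:25, 06:05–06:45, 08:15–09:35.
01:30–02:35 with B removed leaves 01:30–01:55.
09:40–11:50 is untouched.

01:30–01:55, 09:40–11:50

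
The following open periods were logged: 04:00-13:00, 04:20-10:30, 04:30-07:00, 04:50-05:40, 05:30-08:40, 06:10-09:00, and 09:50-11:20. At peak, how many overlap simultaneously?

Sweep endpoints in order; track running count of active intervals.
Peak of 5 reached at 05:30.

5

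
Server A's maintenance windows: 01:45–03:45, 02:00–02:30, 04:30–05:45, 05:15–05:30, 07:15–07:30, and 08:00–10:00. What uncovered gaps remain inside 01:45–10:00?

03:45-04:30, 05:45-07:15, 07:30-08:00

Covered (merged): 01:45-03:45, 04:30-05:45, 07:15-07:30, 08:00-10:00.
Complement within 01:45-10:00: 03:45-04:30, 05:45-07:15, 07:30-08:00.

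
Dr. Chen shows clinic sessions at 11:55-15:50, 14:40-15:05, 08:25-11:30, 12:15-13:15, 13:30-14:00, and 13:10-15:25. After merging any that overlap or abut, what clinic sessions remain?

08:25–11:30, 11:55–15:50

Sort by start: 08:25–11:30, 11:55–15:50, 12:15–13:15, 13:10–15:25, 13:30–14:00, 14:40–15:05.
11:55–15:50 is disjoint → start new block.
12:15–13:15 overlaps/touches 11:55–15:50 → extend to 11:55–15:50.
13:10–15:25 overlaps/touches 11:55–15:50 → extend to 11:55–15:50.
13:30–14:00 overlaps/touches 11:55–15:50 → extend to 11:55–15:50.
14:40–15:05 overlaps/touches 11:55–15:50 → extend to 11:55–15:50.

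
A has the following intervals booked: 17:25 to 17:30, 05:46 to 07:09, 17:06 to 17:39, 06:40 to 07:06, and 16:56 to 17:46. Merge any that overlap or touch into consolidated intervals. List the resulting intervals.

Sort by start: 05:46–07:09, 06:40–07:06, 16:56–17:46, 17:06–17:39, 17:25–17:30.
06:40–07:06 overlaps/touches 05:46–07:09 → extend to 05:46–07:09.
16:56–17:46 is disjoint → start new block.
17:06–17:39 overlaps/touches 16:56–17:46 → extend to 16:56–17:46.
17:25–17:30 overlaps/touches 16:56–17:46 → extend to 16:56–17:46.

05:46–07:09, 16:56–17:46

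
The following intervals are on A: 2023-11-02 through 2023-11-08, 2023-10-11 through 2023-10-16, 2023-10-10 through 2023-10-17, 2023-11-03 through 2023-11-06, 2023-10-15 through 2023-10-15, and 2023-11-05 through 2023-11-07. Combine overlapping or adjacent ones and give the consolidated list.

2023-10-10 through 2023-10-17, 2023-11-02 through 2023-11-08

Sort by start: 2023-10-10 through 2023-10-17, 2023-10-11 through 2023-10-16, 2023-10-15 through 2023-10-15, 2023-11-02 through 2023-11-08, 2023-11-03 through 2023-11-06, 2023-11-05 through 2023-11-07.
2023-10-11 through 2023-10-16 overlaps/touches 2023-10-10 through 2023-10-17 → extend to 2023-10-10 through 2023-10-17.
2023-10-15 through 2023-10-15 overlaps/touches 2023-10-10 through 2023-10-17 → extend to 2023-10-10 through 2023-10-17.
2023-11-02 through 2023-11-08 is disjoint → start new block.
2023-11-03 through 2023-11-06 overlaps/touches 2023-11-02 through 2023-11-08 → extend to 2023-11-02 through 2023-11-08.
2023-11-05 through 2023-11-07 overlaps/touches 2023-11-02 through 2023-11-08 → extend to 2023-11-02 through 2023-11-08.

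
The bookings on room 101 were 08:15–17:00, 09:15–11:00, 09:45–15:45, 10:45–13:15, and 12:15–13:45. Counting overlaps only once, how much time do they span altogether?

8 h 45 min

Merged: 08:15–17:00.
Length: 8 h 45 min.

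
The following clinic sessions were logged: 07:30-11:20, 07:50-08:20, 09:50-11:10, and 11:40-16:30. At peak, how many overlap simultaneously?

Walk the sorted start/end points keeping a running depth.
The depth first hits 2 at 07:50.

2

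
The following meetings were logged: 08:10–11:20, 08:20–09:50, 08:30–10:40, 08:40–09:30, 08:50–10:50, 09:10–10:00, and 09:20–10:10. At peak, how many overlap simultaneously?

Walk the sorted start/end points keeping a running depth.
The depth first hits 7 at 09:20.

7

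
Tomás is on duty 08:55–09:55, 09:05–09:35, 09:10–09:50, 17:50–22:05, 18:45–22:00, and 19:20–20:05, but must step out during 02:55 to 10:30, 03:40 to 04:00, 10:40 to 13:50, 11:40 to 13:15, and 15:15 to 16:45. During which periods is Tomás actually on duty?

17:50–22:05

First set merges to 08:55–09:55, 17:50–22:05.
Second set merges to 02:55–10:30, 10:40–13:50, 15:15–16:45.
08:55–09:55: fully covered by B → removed.
17:50–22:05: no B overlap → unchanged.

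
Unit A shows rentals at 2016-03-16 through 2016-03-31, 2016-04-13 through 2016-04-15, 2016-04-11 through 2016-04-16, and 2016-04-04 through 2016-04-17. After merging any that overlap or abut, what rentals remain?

2016-03-16 through 2016-03-31, 2016-04-04 through 2016-04-17

Sort by start: 2016-03-16 through 2016-03-31, 2016-04-04 through 2016-04-17, 2016-04-11 through 2016-04-16, 2016-04-13 through 2016-04-15.
2016-04-04 through 2016-04-17 is disjoint → start new block.
2016-04-11 through 2016-04-16 overlaps/touches 2016-04-04 through 2016-04-17 → extend to 2016-04-04 through 2016-04-17.
2016-04-13 through 2016-04-15 overlaps/touches 2016-04-04 through 2016-04-17 → extend to 2016-04-04 through 2016-04-17.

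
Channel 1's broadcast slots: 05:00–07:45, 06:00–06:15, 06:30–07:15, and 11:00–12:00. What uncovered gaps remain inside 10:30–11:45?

After merging, the occupied span is 05:00–07:45, 11:00–12:00.
Complement within 10:30–11:45: 10:30–11:00.

10:30–11:00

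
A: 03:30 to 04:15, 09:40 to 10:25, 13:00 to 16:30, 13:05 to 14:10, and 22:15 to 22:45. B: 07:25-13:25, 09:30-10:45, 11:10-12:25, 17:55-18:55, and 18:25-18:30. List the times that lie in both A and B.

Merge the first list: 03:30-04:15, 09:40-10:25, 13:00-16:30, 22:15-22:45.
Merge the second list: 07:25-13:25, 17:55-18:55.
03:30-04:15 meets no B interval.
09:40-10:25 ∩ B → 09:40-10:25.
13:00-16:30 ∩ B → 13:00-13:25.
22:15-22:45 meets no B interval.

09:40-10:25, 13:00-13:25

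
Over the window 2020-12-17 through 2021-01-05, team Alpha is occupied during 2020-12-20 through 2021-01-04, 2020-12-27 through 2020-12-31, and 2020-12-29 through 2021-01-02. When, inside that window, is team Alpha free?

2020-12-17 through 2020-12-19, 2021-01-05 through 2021-01-05

Covered (merged): 2020-12-20 through 2021-01-04.
Complement within 2020-12-17 through 2021-01-05: 2020-12-17 through 2020-12-19, 2021-01-05 through 2021-01-05.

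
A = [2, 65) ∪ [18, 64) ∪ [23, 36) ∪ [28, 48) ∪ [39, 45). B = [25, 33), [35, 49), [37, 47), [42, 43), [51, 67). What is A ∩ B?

[25, 33) ∪ [35, 49) ∪ [51, 65)

First set merges to [2, 65).
Second set merges to [25, 33), [35, 49), [51, 67).
[2, 65) meets the second set on [25, 33), [35, 49), [51, 65).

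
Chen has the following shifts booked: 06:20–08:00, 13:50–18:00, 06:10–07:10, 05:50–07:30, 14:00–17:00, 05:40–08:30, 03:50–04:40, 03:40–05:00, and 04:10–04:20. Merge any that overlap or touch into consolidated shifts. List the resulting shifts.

03:40-05:00, 05:40-08:30, 13:50-18:00

Sort by start: 03:40-05:00, 03:50-04:40, 04:10-04:20, 05:40-08:30, 05:50-07:30, 06:10-07:10, 06:20-08:00, 13:50-18:00, 14:00-17:00.
03:50-04:40 overlaps/touches 03:40-05:00 → extend to 03:40-05:00.
04:10-04:20 overlaps/touches 03:40-05:00 → extend to 03:40-05:00.
05:40-08:30 is disjoint → start new block.
05:50-07:30 overlaps/touches 05:40-08:30 → extend to 05:40-08:30.
06:10-07:10 overlaps/touches 05:40-08:30 → extend to 05:40-08:30.
06:20-08:00 overlaps/touches 05:40-08:30 → extend to 05:40-08:30.
13:50-18:00 is disjoint → start new block.
14:00-17:00 overlaps/touches 13:50-18:00 → extend to 13:50-18:00.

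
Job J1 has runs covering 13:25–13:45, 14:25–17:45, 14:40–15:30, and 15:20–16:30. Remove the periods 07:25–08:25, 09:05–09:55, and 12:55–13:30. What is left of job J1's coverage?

First set merges to 13:25–13:45, 14:25–17:45.
13:25–13:45 minus B → 13:30–13:45.
14:25–17:45: no B overlap → unchanged.

13:30–13:45, 14:25–17:45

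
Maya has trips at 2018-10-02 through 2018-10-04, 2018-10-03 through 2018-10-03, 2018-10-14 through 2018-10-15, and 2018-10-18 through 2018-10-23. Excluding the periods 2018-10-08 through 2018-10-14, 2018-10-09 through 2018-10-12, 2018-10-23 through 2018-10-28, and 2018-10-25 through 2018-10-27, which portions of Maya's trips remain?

A, merged: 2018-10-02 through 2018-10-04, 2018-10-14 through 2018-10-15, 2018-10-18 through 2018-10-23.
B, merged: 2018-10-08 through 2018-10-14, 2018-10-23 through 2018-10-28.
2018-10-02 through 2018-10-04: no B overlap → unchanged.
2018-10-14 through 2018-10-15 minus B → 2018-10-15 through 2018-10-15.
2018-10-18 through 2018-10-23 minus B → 2018-10-18 through 2018-10-22.

2018-10-02 through 2018-10-04, 2018-10-15 through 2018-10-15, 2018-10-18 through 2018-10-22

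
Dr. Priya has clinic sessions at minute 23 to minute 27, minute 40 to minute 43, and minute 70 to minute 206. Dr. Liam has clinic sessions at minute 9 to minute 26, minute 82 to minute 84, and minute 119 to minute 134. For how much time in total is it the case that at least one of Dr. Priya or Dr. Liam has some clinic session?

A ∪ B = minute 9 to minute 27, minute 40 to minute 43, minute 70 to minute 206.
Total: 18 minutes + 3 minutes + 136 minutes = 157 minutes.

157 minutes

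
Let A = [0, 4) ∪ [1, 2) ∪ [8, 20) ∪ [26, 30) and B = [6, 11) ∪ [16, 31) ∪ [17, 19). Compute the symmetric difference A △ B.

[0, 4) ∪ [6, 8) ∪ [11, 16) ∪ [20, 26) ∪ [30, 31)

Merge the first list: [0, 4), [8, 20), [26, 30).
Merge the second list: [6, 11), [16, 31).
Only in the first: [0, 4), [11, 16).
Only in the second: [6, 8), [20, 26), [30, 31).
Together these are the periods covered by exactly one.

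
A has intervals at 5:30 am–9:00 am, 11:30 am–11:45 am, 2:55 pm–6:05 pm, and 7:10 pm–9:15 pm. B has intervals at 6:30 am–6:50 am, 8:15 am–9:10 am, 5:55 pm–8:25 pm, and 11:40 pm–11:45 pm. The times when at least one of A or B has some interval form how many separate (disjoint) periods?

4

A ∪ B = 5:30 am–9:10 am, 11:30 am–11:45 am, 2:55 pm–9:15 pm, 11:40 pm–11:45 pm.
That is 4 disjoint pieces.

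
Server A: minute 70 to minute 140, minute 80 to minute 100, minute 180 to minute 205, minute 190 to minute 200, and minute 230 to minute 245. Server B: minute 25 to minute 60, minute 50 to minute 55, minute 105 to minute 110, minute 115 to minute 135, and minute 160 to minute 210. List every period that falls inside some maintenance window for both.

First set merges to minute 70 to minute 140, minute 180 to minute 205, minute 230 to minute 245.
Second set merges to minute 25 to minute 60, minute 105 to minute 110, minute 115 to minute 135, minute 160 to minute 210.
minute 70 to minute 140 meets the second set on minute 105 to minute 110, minute 115 to minute 135.
minute 180 to minute 205 meets the second set on minute 180 to minute 205.
minute 230 to minute 245: no overlap with the second set.

minute 105 to minute 110, minute 115 to minute 135, minute 180 to minute 205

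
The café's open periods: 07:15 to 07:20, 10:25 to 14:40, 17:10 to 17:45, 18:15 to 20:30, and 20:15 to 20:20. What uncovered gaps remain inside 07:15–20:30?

The merged coverage is 07:15–07:20, 10:25–14:40, 17:10–17:45, 18:15–20:30.
Gaps within 07:15–20:30: 07:20–10:25, 14:40–17:10, 17:45–18:15.

07:20–10:25, 14:40–17:10, 17:45–18:15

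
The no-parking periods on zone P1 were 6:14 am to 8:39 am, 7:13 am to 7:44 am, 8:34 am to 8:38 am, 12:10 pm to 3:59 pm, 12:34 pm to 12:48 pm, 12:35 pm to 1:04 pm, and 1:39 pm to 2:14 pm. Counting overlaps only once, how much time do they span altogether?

Merged: 6:14 am-8:39 am, 12:10 pm-3:59 pm.
Lengths: 2 h 25 min + 3 h 49 min = 6 h 14 min.

6 h 14 min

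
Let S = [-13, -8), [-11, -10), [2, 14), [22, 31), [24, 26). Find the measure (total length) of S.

Merged: [-13, -8), [2, 14), [22, 31).
Lengths: 5 + 12 + 9 = 26.

26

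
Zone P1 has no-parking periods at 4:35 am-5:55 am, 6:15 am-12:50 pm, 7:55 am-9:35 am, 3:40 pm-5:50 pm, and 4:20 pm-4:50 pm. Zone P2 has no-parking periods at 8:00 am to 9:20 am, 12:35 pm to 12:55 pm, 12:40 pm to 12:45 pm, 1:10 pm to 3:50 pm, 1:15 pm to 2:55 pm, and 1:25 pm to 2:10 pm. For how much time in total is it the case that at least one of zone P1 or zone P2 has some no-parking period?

12 h 40 min

A, merged: 4:35 am–5:55 am, 6:15 am–12:50 pm, 3:40 pm–5:50 pm.
B, merged: 8:00 am–9:20 am, 12:35 pm–12:55 pm, 1:10 pm–3:50 pm.
A ∪ B = 4:35 am–5:55 am, 6:15 am–12:55 pm, 1:10 pm–5:50 pm.
Total: 1 h 20 min + 6 h 40 min + 4 h 40 min = 12 h 40 min.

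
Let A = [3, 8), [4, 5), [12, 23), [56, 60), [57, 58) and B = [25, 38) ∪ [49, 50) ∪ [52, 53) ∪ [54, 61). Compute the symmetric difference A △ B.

[3, 8) ∪ [12, 23) ∪ [25, 38) ∪ [49, 50) ∪ [52, 53) ∪ [54, 56) ∪ [60, 61)

Merge the first list: [3, 8), [12, 23), [56, 60).
Only in the first: [3, 8), [12, 23).
Only in the second: [25, 38), [49, 50), [52, 53), [54, 56), [60, 61).
Together these are the periods covered by exactly one.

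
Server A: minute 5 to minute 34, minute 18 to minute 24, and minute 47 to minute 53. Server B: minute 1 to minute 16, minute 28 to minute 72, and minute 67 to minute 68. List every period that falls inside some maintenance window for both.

First set merges to minute 5 to minute 34, minute 47 to minute 53.
Second set merges to minute 1 to minute 16, minute 28 to minute 72.
minute 5 to minute 34 meets the second set on minute 5 to minute 16, minute 28 to minute 34.
minute 47 to minute 53 meets the second set on minute 47 to minute 53.

minute 5 to minute 16, minute 28 to minute 34, minute 47 to minute 53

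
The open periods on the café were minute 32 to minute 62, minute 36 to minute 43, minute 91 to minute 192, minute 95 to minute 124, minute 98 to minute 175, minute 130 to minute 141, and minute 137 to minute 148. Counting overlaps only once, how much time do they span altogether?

Merged: minute 32 to minute 62, minute 91 to minute 192.
Lengths: 30 minutes + 101 minutes = 131 minutes.

131 minutes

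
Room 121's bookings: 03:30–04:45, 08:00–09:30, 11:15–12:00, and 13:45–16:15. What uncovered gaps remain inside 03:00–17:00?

03:00–03:30, 04:45–08:00, 09:30–11:15, 12:00–13:45, 16:15–17:00

Covered (merged): 03:30–04:45, 08:00–09:30, 11:15–12:00, 13:45–16:15.
Uncovered inside 03:00–17:00: 03:00–03:30, 04:45–08:00, 09:30–11:15, 12:00–13:45, 16:15–17:00.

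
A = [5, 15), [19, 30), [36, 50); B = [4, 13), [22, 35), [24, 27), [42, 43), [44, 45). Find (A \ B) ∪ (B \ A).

[4, 5) ∪ [13, 15) ∪ [19, 22) ∪ [30, 35) ∪ [36, 42) ∪ [43, 44) ∪ [45, 50)

B, merged: [4, 13), [22, 35), [42, 43), [44, 45).
Only in the first: [13, 15), [19, 22), [36, 42), [43, 44), [45, 50).
Only in the second: [4, 5), [30, 35).
Together these are the periods covered by exactly one.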